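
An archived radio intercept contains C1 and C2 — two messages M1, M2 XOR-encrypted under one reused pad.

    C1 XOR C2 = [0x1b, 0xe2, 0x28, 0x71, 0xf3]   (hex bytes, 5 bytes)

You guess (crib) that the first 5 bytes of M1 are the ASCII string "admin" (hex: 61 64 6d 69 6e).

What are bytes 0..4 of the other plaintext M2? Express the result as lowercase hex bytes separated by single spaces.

Since C1 ⊕ C2 = M1 ⊕ M2, XORing with the guessed M1 bytes yields the corresponding M2 bytes: M2 = (C1 ⊕ C2) ⊕ M1.
byte 0: 1b xor 61 = 7a
byte 1: e2 xor 64 = 86
byte 2: 28 xor 6d = 45
byte 3: 71 xor 69 = 18
byte 4: f3 xor 6e = 9d

7a 86 45 18 9d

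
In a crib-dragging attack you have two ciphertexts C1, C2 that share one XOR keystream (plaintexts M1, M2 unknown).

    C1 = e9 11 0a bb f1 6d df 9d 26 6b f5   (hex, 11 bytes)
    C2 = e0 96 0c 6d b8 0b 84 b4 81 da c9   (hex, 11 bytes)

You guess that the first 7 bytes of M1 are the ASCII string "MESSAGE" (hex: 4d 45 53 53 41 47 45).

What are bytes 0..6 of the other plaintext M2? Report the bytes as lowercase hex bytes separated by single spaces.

First, C1 ⊕ C2 = (M1 ⊕ K) ⊕ (M2 ⊕ K) = M1 ⊕ M2, so the key drops out. Then M2 = (M1 ⊕ M2) ⊕ M1 over the first 7 bytes.
byte 0: (e9 xor e0) xor 4d = 09 xor 4d = 44
byte 1: (11 xor 96) xor 45 = 87 xor 45 = c2
byte 2: (0a xor 0c) xor 53 = 06 xor 53 = 55
byte 3: (bb xor 6d) xor 53 = d6 xor 53 = 85
byte 4: (f1 xor b8) xor 41 = 49 xor 41 = 08
byte 5: (6d xor 0b) xor 47 = 66 xor 47 = 21
byte 6: (df xor 84) xor 45 = 5b xor 45 = 1e

44 c2 55 85 08 21 1e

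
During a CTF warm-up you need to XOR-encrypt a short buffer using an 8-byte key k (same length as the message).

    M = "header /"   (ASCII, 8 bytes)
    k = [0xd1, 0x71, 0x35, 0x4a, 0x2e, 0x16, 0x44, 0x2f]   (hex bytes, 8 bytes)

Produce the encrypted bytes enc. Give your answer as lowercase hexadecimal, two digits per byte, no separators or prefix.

b914542e4b646400

byte 0: 01101000 ^ 11010001 = 10111001
byte 1: 01100101 ^ 01110001 = 00010100
byte 2: 01100001 ^ 00110101 = 01010100
byte 3: 01100100 ^ 01001010 = 00101110
byte 4: 01100101 ^ 00101110 = 01001011
byte 5: 01110010 ^ 00010110 = 01100100
byte 6: 00100000 ^ 01000100 = 01100100
byte 7: 00101111 ^ 00101111 = 00000000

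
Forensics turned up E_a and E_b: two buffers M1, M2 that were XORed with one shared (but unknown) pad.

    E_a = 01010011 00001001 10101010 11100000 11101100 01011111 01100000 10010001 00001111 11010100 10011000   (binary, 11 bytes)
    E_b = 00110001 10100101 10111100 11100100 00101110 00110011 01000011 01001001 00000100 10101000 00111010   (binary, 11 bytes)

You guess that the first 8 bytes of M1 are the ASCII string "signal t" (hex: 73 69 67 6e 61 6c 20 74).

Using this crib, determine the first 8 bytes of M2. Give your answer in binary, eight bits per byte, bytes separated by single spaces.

00010001 11000101 01110001 01101010 10100011 00000000 00000011 10101100

First, E_a ⊕ E_b = (M1 ⊕ K) ⊕ (M2 ⊕ K) = M1 ⊕ M2, so the key drops out. Then M2 = (M1 ⊕ M2) ⊕ M1 over the first 8 bytes.
byte 0: (53 xor 31) xor 73 = 62 xor 73 = 11
byte 1: (09 xor a5) xor 69 = ac xor 69 = c5
byte 2: (aa xor bc) xor 67 = 16 xor 67 = 71
byte 3: (e0 xor e4) xor 6e = 04 xor 6e = 6a
byte 4: (ec xor 2e) xor 61 = c2 xor 61 = a3
byte 5: (5f xor 33) xor 6c = 6c xor 6c = 00
byte 6: (60 xor 43) xor 20 = 23 xor 20 = 03
byte 7: (91 xor 49) xor 74 = d8 xor 74 = ac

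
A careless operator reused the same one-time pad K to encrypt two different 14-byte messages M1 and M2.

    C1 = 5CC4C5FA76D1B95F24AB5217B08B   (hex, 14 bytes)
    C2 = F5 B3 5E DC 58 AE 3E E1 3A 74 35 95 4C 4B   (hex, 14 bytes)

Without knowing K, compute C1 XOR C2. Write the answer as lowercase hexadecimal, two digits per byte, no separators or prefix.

C1 ⊕ C2 = (M1 ⊕ K) ⊕ (M2 ⊕ K) = M1 ⊕ M2 — the shared key cancels under XOR.
01011100 XOR 11110101 = 10101001
11000100 XOR 10110011 = 01110111
11000101 XOR 01011110 = 10011011
11111010 XOR 11011100 = 00100110
01110110 XOR 01011000 = 00101110
11010001 XOR 10101110 = 01111111
10111001 XOR 00111110 = 10000111
01011111 XOR 11100001 = 10111110
00100100 XOR 00111010 = 00011110
10101011 XOR 01110100 = 11011111
01010010 XOR 00110101 = 01100111
00010111 XOR 10010101 = 10000010
10110000 XOR 01001100 = 11111100
10001011 XOR 01001011 = 11000000

a9779b262e7f87be1edf6782fcc0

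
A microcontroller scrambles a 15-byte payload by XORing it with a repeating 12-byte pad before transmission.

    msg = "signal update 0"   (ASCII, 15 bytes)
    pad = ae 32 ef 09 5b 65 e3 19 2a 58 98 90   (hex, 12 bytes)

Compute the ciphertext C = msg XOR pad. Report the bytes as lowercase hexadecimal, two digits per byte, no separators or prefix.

The 12-byte key repeats, so the effective keystream is ae 32 ef 09 5b 65 e3 19 2a 58 98 90 ae 32 ef.
byte 0: 73 xor ae = dd
byte 1: 69 xor 32 = 5b
byte 2: 67 xor ef = 88
byte 3: 6e xor 09 = 67
byte 4: 61 xor 5b = 3a
byte 5: 6c xor 65 = 09
byte 6: 20 xor e3 = c3
byte 7: 75 xor 19 = 6c
byte 8: 70 xor 2a = 5a
byte 9: 64 xor 58 = 3c
byte 10: 61 xor 98 = f9
byte 11: 74 xor 90 = e4
byte 12: 65 xor ae = cb
byte 13: 20 xor 32 = 12
byte 14: 30 xor ef = df

dd5b88673a09c36c5a3cf9e4cb12df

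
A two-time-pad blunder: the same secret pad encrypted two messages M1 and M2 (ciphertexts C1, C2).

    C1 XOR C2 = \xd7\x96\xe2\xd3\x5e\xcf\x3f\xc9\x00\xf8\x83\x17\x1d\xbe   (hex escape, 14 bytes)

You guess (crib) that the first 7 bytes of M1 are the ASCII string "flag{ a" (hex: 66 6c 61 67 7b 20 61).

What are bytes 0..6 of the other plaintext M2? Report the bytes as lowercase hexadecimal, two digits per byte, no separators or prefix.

b1fa83b425ef5e

Since C1 ⊕ C2 = M1 ⊕ M2, XORing with the guessed M1 bytes yields the corresponding M2 bytes: M2 = (C1 ⊕ C2) ⊕ M1.
byte 0: 215 XOR 102 = 177
byte 1: 150 XOR 108 = 250
byte 2: 226 XOR  97 = 131
byte 3: 211 XOR 103 = 180
byte 4:  94 XOR 123 =  37
byte 5: 207 XOR  32 = 239
byte 6:  63 XOR  97 =  94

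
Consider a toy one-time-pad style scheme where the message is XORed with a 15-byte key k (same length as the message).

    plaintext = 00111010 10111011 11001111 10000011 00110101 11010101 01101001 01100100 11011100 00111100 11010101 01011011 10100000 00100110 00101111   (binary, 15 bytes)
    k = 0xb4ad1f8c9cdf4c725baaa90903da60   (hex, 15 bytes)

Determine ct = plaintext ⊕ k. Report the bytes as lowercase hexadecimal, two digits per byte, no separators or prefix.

8e16d00fa90a251687967c52a3fc4f

XOR is its own inverse, so applying the key byte-wise gives the result directly.
00111010 XOR 10110100 = 10001110
10111011 XOR 10101101 = 00010110
11001111 XOR 00011111 = 11010000
10000011 XOR 10001100 = 00001111
00110101 XOR 10011100 = 10101001
11010101 XOR 11011111 = 00001010
01101001 XOR 01001100 = 00100101
01100100 XOR 01110010 = 00010110
11011100 XOR 01011011 = 10000111
00111100 XOR 10101010 = 10010110
11010101 XOR 10101001 = 01111100
01011011 XOR 00001001 = 01010010
10100000 XOR 00000011 = 10100011
00100110 XOR 11011010 = 11111100
00101111 XOR 01100000 = 01001111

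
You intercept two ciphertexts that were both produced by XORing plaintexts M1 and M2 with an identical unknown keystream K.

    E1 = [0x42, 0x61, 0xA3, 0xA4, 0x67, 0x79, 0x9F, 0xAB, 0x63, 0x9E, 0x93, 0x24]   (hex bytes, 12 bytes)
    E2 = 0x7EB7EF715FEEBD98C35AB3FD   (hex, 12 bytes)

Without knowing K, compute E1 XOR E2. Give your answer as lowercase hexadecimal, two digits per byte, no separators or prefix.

3cd64cd538972233a0c420d9

E1 ⊕ E2 = (M1 ⊕ K) ⊕ (M2 ⊕ K) = M1 ⊕ M2 — the shared key cancels under XOR.
42 ⊕ 7e = 3c
61 ⊕ b7 = d6
a3 ⊕ ef = 4c
a4 ⊕ 71 = d5
67 ⊕ 5f = 38
79 ⊕ ee = 97
9f ⊕ bd = 22
ab ⊕ 98 = 33
63 ⊕ c3 = a0
9e ⊕ 5a = c4
93 ⊕ b3 = 20
24 ⊕ fd = d9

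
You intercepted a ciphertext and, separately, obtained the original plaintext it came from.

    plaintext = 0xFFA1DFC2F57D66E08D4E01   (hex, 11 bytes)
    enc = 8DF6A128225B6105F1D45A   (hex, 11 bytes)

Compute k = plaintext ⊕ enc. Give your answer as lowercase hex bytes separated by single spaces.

72 57 7e ea d7 26 07 e5 7c 9a 5b

Since enc = plaintext ⊕ k, XORing both sides with plaintext gives k = plaintext ⊕ enc.
255 xor 141 = 114
161 xor 246 =  87
223 xor 161 = 126
194 xor  40 = 234
245 xor  34 = 215
125 xor  91 =  38
102 xor  97 =   7
224 xor   5 = 229
141 xor 241 = 124
 78 xor 212 = 154
  1 xor  90 =  91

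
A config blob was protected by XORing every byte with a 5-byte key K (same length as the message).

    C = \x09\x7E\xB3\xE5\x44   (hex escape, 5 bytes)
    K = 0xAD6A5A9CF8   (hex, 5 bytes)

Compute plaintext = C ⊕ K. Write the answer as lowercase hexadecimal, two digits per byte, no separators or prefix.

a414e979bc

XOR is its own inverse, so applying the key byte-wise gives the result directly.
09 ⊕ ad = a4
7e ⊕ 6a = 14
b3 ⊕ 5a = e9
e5 ⊕ 9c = 79
44 ⊕ f8 = bc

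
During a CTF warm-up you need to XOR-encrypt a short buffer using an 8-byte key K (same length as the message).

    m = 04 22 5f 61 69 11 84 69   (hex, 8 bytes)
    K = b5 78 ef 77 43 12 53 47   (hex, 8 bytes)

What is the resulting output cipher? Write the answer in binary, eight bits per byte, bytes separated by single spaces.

04 xor b5 = b1
22 xor 78 = 5a
5f xor ef = b0
61 xor 77 = 16
69 xor 43 = 2a
11 xor 12 = 03
84 xor 53 = d7
69 xor 47 = 2e

10110001 01011010 10110000 00010110 00101010 00000011 11010111 00101110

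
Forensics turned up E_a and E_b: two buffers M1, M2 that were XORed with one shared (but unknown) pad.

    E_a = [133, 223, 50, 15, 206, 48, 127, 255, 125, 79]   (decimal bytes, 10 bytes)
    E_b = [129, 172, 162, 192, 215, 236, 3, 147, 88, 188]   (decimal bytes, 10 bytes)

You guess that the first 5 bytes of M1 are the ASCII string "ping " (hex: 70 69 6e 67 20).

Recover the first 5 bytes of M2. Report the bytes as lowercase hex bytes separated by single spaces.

First, E_a ⊕ E_b = (M1 ⊕ K) ⊕ (M2 ⊕ K) = M1 ⊕ M2, so the key drops out. Then M2 = (M1 ⊕ M2) ⊕ M1 over the first 5 bytes.
byte 0: (85 ^ 81) ^ 70 = 04 ^ 70 = 74
byte 1: (df ^ ac) ^ 69 = 73 ^ 69 = 1a
byte 2: (32 ^ a2) ^ 6e = 90 ^ 6e = fe
byte 3: (0f ^ c0) ^ 67 = cf ^ 67 = a8
byte 4: (ce ^ d7) ^ 20 = 19 ^ 20 = 39

74 1a fe a8 39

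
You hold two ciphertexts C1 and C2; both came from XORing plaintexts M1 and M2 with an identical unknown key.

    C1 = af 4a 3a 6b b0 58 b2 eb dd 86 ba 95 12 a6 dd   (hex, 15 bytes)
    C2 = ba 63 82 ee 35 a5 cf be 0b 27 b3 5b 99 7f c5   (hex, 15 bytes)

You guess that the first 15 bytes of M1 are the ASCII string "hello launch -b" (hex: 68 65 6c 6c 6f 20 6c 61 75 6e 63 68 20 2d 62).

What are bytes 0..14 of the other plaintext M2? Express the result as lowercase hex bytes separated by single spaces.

7d 4c d4 e9 ea dd 11 34 a3 cf 6a a6 ab f4 7a

First, C1 ⊕ C2 = (M1 ⊕ K) ⊕ (M2 ⊕ K) = M1 ⊕ M2, so the key drops out. Then M2 = (M1 ⊕ M2) ⊕ M1 over the first 15 bytes.
byte 0: (af XOR ba) XOR 68 = 15 XOR 68 = 7d
byte 1: (4a XOR 63) XOR 65 = 29 XOR 65 = 4c
byte 2: (3a XOR 82) XOR 6c = b8 XOR 6c = d4
byte 3: (6b XOR ee) XOR 6c = 85 XOR 6c = e9
byte 4: (b0 XOR 35) XOR 6f = 85 XOR 6f = ea
byte 5: (58 XOR a5) XOR 20 = fd XOR 20 = dd
byte 6: (b2 XOR cf) XOR 6c = 7d XOR 6c = 11
byte 7: (eb XOR be) XOR 61 = 55 XOR 61 = 34
byte 8: (dd XOR 0b) XOR 75 = d6 XOR 75 = a3
byte 9: (86 XOR 27) XOR 6e = a1 XOR 6e = cf
byte 10: (ba XOR b3) XOR 63 = 09 XOR 63 = 6a
byte 11: (95 XOR 5b) XOR 68 = ce XOR 68 = a6
byte 12: (12 XOR 99) XOR 20 = 8b XOR 20 = ab
byte 13: (a6 XOR 7f) XOR 2d = d9 XOR 2d = f4
byte 14: (dd XOR c5) XOR 62 = 18 XOR 62 = 7a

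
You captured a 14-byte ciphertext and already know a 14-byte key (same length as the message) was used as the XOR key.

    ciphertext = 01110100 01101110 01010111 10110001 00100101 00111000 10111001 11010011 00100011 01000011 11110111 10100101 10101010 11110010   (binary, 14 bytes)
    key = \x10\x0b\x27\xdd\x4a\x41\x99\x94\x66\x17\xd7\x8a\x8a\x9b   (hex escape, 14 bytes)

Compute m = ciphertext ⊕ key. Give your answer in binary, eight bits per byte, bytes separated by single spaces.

XOR is its own inverse, so applying the key byte-wise gives the result directly.
74 ^ 10 = 64
6e ^ 0b = 65
57 ^ 27 = 70
b1 ^ dd = 6c
25 ^ 4a = 6f
38 ^ 41 = 79
b9 ^ 99 = 20
d3 ^ 94 = 47
23 ^ 66 = 45
43 ^ 17 = 54
f7 ^ d7 = 20
a5 ^ 8a = 2f
aa ^ 8a = 20
f2 ^ 9b = 69

01100100 01100101 01110000 01101100 01101111 01111001 00100000 01000111 01000101 01010100 00100000 00101111 00100000 01101001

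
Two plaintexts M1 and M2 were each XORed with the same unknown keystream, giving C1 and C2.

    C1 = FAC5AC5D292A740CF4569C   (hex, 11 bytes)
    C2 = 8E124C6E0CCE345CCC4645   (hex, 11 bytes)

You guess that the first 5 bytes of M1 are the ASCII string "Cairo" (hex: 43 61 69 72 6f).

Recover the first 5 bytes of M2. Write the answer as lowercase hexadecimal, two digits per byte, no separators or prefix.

First, C1 ⊕ C2 = (M1 ⊕ K) ⊕ (M2 ⊕ K) = M1 ⊕ M2, so the key drops out. Then M2 = (M1 ⊕ M2) ⊕ M1 over the first 5 bytes.
byte 0: (fa ⊕ 8e) ⊕ 43 = 74 ⊕ 43 = 37
byte 1: (c5 ⊕ 12) ⊕ 61 = d7 ⊕ 61 = b6
byte 2: (ac ⊕ 4c) ⊕ 69 = e0 ⊕ 69 = 89
byte 3: (5d ⊕ 6e) ⊕ 72 = 33 ⊕ 72 = 41
byte 4: (29 ⊕ 0c) ⊕ 6f = 25 ⊕ 6f = 4a

37b689414a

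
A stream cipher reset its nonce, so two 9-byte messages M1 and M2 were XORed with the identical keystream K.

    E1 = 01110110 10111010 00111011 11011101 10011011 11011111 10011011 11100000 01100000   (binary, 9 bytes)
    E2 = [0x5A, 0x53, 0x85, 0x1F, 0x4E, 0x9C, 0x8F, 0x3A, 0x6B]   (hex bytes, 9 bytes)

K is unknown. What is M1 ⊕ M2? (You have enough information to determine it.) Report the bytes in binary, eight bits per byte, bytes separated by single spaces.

E1 ⊕ E2 = (M1 ⊕ K) ⊕ (M2 ⊕ K) = M1 ⊕ M2 — the shared key cancels under XOR.
byte 0: 01110110 ^ 01011010 = 00101100
byte 1: 10111010 ^ 01010011 = 11101001
byte 2: 00111011 ^ 10000101 = 10111110
byte 3: 11011101 ^ 00011111 = 11000010
byte 4: 10011011 ^ 01001110 = 11010101
byte 5: 11011111 ^ 10011100 = 01000011
byte 6: 10011011 ^ 10001111 = 00010100
byte 7: 11100000 ^ 00111010 = 11011010
byte 8: 01100000 ^ 01101011 = 00001011

00101100 11101001 10111110 11000010 11010101 01000011 00010100 11011010 00001011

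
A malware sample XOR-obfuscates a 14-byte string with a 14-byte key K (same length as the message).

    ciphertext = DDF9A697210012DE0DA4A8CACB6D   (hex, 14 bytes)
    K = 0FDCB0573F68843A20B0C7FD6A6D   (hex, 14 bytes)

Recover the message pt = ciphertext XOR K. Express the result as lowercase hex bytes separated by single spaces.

d2 25 16 c0 1e 68 96 e4 2d 14 6f 37 a1 00

11011101 XOR 00001111 = 11010010
11111001 XOR 11011100 = 00100101
10100110 XOR 10110000 = 00010110
10010111 XOR 01010111 = 11000000
00100001 XOR 00111111 = 00011110
00000000 XOR 01101000 = 01101000
00010010 XOR 10000100 = 10010110
11011110 XOR 00111010 = 11100100
00001101 XOR 00100000 = 00101101
10100100 XOR 10110000 = 00010100
10101000 XOR 11000111 = 01101111
11001010 XOR 11111101 = 00110111
11001011 XOR 01101010 = 10100001
01101101 XOR 01101101 = 00000000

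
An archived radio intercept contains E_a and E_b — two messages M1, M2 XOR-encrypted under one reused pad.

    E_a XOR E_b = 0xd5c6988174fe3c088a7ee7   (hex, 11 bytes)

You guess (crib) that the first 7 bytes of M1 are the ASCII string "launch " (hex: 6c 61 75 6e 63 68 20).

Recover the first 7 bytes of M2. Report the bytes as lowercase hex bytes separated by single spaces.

b9 a7 ed ef 17 96 1c

Since E_a ⊕ E_b = M1 ⊕ M2, XORing with the guessed M1 bytes yields the corresponding M2 bytes: M2 = (E_a ⊕ E_b) ⊕ M1.
d5 ^ 6c = b9
c6 ^ 61 = a7
98 ^ 75 = ed
81 ^ 6e = ef
74 ^ 63 = 17
fe ^ 68 = 96
3c ^ 20 = 1c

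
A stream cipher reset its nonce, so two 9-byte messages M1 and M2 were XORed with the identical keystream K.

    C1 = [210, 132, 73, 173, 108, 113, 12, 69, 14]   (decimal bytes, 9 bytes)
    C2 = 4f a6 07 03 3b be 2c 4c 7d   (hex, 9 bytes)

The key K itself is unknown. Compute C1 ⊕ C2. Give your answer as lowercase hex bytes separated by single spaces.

C1 ⊕ C2 = (M1 ⊕ K) ⊕ (M2 ⊕ K) = M1 ⊕ M2 — the shared key cancels under XOR.
byte 0: d2 ⊕ 4f = 9d
byte 1: 84 ⊕ a6 = 22
byte 2: 49 ⊕ 07 = 4e
byte 3: ad ⊕ 03 = ae
byte 4: 6c ⊕ 3b = 57
byte 5: 71 ⊕ be = cf
byte 6: 0c ⊕ 2c = 20
byte 7: 45 ⊕ 4c = 09
byte 8: 0e ⊕ 7d = 73

9d 22 4e ae 57 cf 20 09 73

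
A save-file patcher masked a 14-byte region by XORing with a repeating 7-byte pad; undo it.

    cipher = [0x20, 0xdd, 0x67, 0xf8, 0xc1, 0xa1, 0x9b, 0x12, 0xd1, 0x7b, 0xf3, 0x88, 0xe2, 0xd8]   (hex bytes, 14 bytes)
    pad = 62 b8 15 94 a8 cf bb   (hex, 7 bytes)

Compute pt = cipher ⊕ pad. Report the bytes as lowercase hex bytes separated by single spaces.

42 65 72 6c 69 6e 20 70 69 6e 67 20 2d 63

The 7-byte key repeats, so the effective keystream is 62 b8 15 94 a8 cf bb 62 b8 15 94 a8 cf bb.
byte 0: 20 ^ 62 = 42
byte 1: dd ^ b8 = 65
byte 2: 67 ^ 15 = 72
byte 3: f8 ^ 94 = 6c
byte 4: c1 ^ a8 = 69
byte 5: a1 ^ cf = 6e
byte 6: 9b ^ bb = 20
byte 7: 12 ^ 62 = 70
byte 8: d1 ^ b8 = 69
byte 9: 7b ^ 15 = 6e
byte 10: f3 ^ 94 = 67
byte 11: 88 ^ a8 = 20
byte 12: e2 ^ cf = 2d
byte 13: d8 ^ bb = 63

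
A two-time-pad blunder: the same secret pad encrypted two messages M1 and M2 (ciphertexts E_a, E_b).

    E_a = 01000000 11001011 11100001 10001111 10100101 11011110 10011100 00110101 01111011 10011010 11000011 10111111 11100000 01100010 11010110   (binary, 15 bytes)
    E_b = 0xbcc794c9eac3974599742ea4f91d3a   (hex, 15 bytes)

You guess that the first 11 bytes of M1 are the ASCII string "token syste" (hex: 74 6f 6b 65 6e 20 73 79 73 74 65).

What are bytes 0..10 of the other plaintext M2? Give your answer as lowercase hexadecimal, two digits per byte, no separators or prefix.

88631e23213d7809919a88

First, E_a ⊕ E_b = (M1 ⊕ K) ⊕ (M2 ⊕ K) = M1 ⊕ M2, so the key drops out. Then M2 = (M1 ⊕ M2) ⊕ M1 over the first 11 bytes.
byte 0: (40 XOR bc) XOR 74 = fc XOR 74 = 88
byte 1: (cb XOR c7) XOR 6f = 0c XOR 6f = 63
byte 2: (e1 XOR 94) XOR 6b = 75 XOR 6b = 1e
byte 3: (8f XOR c9) XOR 65 = 46 XOR 65 = 23
byte 4: (a5 XOR ea) XOR 6e = 4f XOR 6e = 21
byte 5: (de XOR c3) XOR 20 = 1d XOR 20 = 3d
byte 6: (9c XOR 97) XOR 73 = 0b XOR 73 = 78
byte 7: (35 XOR 45) XOR 79 = 70 XOR 79 = 09
byte 8: (7b XOR 99) XOR 73 = e2 XOR 73 = 91
byte 9: (9a XOR 74) XOR 74 = ee XOR 74 = 9a
byte 10: (c3 XOR 2e) XOR 65 = ed XOR 65 = 88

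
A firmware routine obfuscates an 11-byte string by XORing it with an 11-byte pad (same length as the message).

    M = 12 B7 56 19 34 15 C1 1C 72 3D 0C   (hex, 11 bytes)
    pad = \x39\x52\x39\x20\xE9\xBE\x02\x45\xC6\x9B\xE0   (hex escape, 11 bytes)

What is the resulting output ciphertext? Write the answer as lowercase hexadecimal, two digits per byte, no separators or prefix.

2be56f39ddabc359b4a6ec

byte 0:  18 ^  57 =  43
byte 1: 183 ^  82 = 229
byte 2:  86 ^  57 = 111
byte 3:  25 ^  32 =  57
byte 4:  52 ^ 233 = 221
byte 5:  21 ^ 190 = 171
byte 6: 193 ^   2 = 195
byte 7:  28 ^  69 =  89
byte 8: 114 ^ 198 = 180
byte 9:  61 ^ 155 = 166
byte 10:  12 ^ 224 = 236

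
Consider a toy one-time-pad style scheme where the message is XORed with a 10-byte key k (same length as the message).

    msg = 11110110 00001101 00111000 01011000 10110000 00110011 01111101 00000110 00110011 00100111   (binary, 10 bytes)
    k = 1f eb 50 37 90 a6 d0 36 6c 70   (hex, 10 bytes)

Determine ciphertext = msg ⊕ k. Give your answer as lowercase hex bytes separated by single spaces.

e9 e6 68 6f 20 95 ad 30 5f 57

XOR is its own inverse, so applying the key byte-wise gives the result directly.
f6 ^ 1f = e9
0d ^ eb = e6
38 ^ 50 = 68
58 ^ 37 = 6f
b0 ^ 90 = 20
33 ^ a6 = 95
7d ^ d0 = ad
06 ^ 36 = 30
33 ^ 6c = 5f
27 ^ 70 = 57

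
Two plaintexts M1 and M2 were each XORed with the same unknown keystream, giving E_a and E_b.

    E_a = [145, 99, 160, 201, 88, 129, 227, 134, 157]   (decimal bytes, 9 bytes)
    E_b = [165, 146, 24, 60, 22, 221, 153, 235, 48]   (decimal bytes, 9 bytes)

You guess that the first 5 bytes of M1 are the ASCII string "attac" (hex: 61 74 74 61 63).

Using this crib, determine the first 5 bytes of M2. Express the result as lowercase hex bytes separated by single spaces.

First, E_a ⊕ E_b = (M1 ⊕ K) ⊕ (M2 ⊕ K) = M1 ⊕ M2, so the key drops out. Then M2 = (M1 ⊕ M2) ⊕ M1 over the first 5 bytes.
byte 0: (91 ⊕ a5) ⊕ 61 = 34 ⊕ 61 = 55
byte 1: (63 ⊕ 92) ⊕ 74 = f1 ⊕ 74 = 85
byte 2: (a0 ⊕ 18) ⊕ 74 = b8 ⊕ 74 = cc
byte 3: (c9 ⊕ 3c) ⊕ 61 = f5 ⊕ 61 = 94
byte 4: (58 ⊕ 16) ⊕ 63 = 4e ⊕ 63 = 2d

55 85 cc 94 2d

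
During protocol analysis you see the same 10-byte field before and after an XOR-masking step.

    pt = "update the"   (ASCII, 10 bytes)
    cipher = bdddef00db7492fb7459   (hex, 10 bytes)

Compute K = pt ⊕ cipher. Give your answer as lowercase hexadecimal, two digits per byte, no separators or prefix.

Since cipher = pt ⊕ K, XORing both sides with pt gives K = pt ⊕ cipher.
75 XOR bd = c8
70 XOR dd = ad
64 XOR ef = 8b
61 XOR 00 = 61
74 XOR db = af
65 XOR 74 = 11
20 XOR 92 = b2
74 XOR fb = 8f
68 XOR 74 = 1c
65 XOR 59 = 3c

c8ad8b61af11b28f1c3c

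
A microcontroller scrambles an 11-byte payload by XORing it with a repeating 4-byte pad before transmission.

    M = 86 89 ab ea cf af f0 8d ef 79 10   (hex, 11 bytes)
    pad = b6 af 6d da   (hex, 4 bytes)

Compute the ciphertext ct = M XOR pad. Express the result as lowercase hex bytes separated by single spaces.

The 4-byte key repeats, so the effective keystream is b6 af 6d da b6 af 6d da b6 af 6d.
byte 0: 134 ^ 182 =  48
byte 1: 137 ^ 175 =  38
byte 2: 171 ^ 109 = 198
byte 3: 234 ^ 218 =  48
byte 4: 207 ^ 182 = 121
byte 5: 175 ^ 175 =   0
byte 6: 240 ^ 109 = 157
byte 7: 141 ^ 218 =  87
byte 8: 239 ^ 182 =  89
byte 9: 121 ^ 175 = 214
byte 10:  16 ^ 109 = 125

30 26 c6 30 79 00 9d 57 59 d6 7d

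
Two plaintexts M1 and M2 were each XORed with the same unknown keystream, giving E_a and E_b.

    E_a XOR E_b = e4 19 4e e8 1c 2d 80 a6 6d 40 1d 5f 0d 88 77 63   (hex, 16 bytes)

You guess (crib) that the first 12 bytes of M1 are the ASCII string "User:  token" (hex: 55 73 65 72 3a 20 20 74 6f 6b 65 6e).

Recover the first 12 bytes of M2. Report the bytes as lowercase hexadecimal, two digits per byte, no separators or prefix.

b16a2b9a260da0d2022b7831

Since E_a ⊕ E_b = M1 ⊕ M2, XORing with the guessed M1 bytes yields the corresponding M2 bytes: M2 = (E_a ⊕ E_b) ⊕ M1.
byte 0: e4 xor 55 = b1
byte 1: 19 xor 73 = 6a
byte 2: 4e xor 65 = 2b
byte 3: e8 xor 72 = 9a
byte 4: 1c xor 3a = 26
byte 5: 2d xor 20 = 0d
byte 6: 80 xor 20 = a0
byte 7: a6 xor 74 = d2
byte 8: 6d xor 6f = 02
byte 9: 40 xor 6b = 2b
byte 10: 1d xor 65 = 78
byte 11: 5f xor 6e = 31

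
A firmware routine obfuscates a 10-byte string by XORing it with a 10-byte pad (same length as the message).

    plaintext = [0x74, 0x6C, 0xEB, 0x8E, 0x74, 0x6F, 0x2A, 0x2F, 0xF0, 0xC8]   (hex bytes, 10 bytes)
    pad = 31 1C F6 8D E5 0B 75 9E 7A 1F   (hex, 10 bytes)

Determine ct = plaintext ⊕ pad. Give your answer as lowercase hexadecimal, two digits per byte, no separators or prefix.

45701d0391645fb18ad7

74 ^ 31 = 45
6c ^ 1c = 70
eb ^ f6 = 1d
8e ^ 8d = 03
74 ^ e5 = 91
6f ^ 0b = 64
2a ^ 75 = 5f
2f ^ 9e = b1
f0 ^ 7a = 8a
c8 ^ 1f = d7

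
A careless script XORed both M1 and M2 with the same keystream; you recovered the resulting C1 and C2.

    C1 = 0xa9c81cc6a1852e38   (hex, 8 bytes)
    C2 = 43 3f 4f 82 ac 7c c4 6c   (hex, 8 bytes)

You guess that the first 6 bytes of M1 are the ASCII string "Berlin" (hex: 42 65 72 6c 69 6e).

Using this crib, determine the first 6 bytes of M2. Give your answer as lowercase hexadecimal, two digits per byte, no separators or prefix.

a89221286497

First, C1 ⊕ C2 = (M1 ⊕ K) ⊕ (M2 ⊕ K) = M1 ⊕ M2, so the key drops out. Then M2 = (M1 ⊕ M2) ⊕ M1 over the first 6 bytes.
byte 0: (a9 ⊕ 43) ⊕ 42 = ea ⊕ 42 = a8
byte 1: (c8 ⊕ 3f) ⊕ 65 = f7 ⊕ 65 = 92
byte 2: (1c ⊕ 4f) ⊕ 72 = 53 ⊕ 72 = 21
byte 3: (c6 ⊕ 82) ⊕ 6c = 44 ⊕ 6c = 28
byte 4: (a1 ⊕ ac) ⊕ 69 = 0d ⊕ 69 = 64
byte 5: (85 ⊕ 7c) ⊕ 6e = f9 ⊕ 6e = 97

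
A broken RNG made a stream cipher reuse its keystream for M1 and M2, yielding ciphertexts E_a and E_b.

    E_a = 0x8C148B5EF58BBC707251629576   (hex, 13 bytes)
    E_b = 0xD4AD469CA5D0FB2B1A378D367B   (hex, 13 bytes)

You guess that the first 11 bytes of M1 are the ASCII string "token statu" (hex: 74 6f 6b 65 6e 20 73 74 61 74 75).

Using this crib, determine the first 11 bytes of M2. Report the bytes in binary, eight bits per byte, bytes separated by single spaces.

00101100 11010110 10100110 10100111 00111110 01111011 00110100 00101111 00001001 00010010 10011010

First, E_a ⊕ E_b = (M1 ⊕ K) ⊕ (M2 ⊕ K) = M1 ⊕ M2, so the key drops out. Then M2 = (M1 ⊕ M2) ⊕ M1 over the first 11 bytes.
byte 0: (8c ^ d4) ^ 74 = 58 ^ 74 = 2c
byte 1: (14 ^ ad) ^ 6f = b9 ^ 6f = d6
byte 2: (8b ^ 46) ^ 6b = cd ^ 6b = a6
byte 3: (5e ^ 9c) ^ 65 = c2 ^ 65 = a7
byte 4: (f5 ^ a5) ^ 6e = 50 ^ 6e = 3e
byte 5: (8b ^ d0) ^ 20 = 5b ^ 20 = 7b
byte 6: (bc ^ fb) ^ 73 = 47 ^ 73 = 34
byte 7: (70 ^ 2b) ^ 74 = 5b ^ 74 = 2f
byte 8: (72 ^ 1a) ^ 61 = 68 ^ 61 = 09
byte 9: (51 ^ 37) ^ 74 = 66 ^ 74 = 12
byte 10: (62 ^ 8d) ^ 75 = ef ^ 75 = 9a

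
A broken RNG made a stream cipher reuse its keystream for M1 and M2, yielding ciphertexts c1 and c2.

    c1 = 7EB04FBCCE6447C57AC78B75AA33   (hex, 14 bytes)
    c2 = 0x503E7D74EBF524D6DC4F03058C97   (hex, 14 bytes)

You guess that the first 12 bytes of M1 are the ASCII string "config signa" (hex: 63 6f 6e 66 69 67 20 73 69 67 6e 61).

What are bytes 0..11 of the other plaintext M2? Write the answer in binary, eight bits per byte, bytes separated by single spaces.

01001101 11100001 01011100 10101110 01001100 11110110 01000011 01100000 11001111 11101111 11100110 00010001

First, c1 ⊕ c2 = (M1 ⊕ K) ⊕ (M2 ⊕ K) = M1 ⊕ M2, so the key drops out. Then M2 = (M1 ⊕ M2) ⊕ M1 over the first 12 bytes.
byte 0: (7e ⊕ 50) ⊕ 63 = 2e ⊕ 63 = 4d
byte 1: (b0 ⊕ 3e) ⊕ 6f = 8e ⊕ 6f = e1
byte 2: (4f ⊕ 7d) ⊕ 6e = 32 ⊕ 6e = 5c
byte 3: (bc ⊕ 74) ⊕ 66 = c8 ⊕ 66 = ae
byte 4: (ce ⊕ eb) ⊕ 69 = 25 ⊕ 69 = 4c
byte 5: (64 ⊕ f5) ⊕ 67 = 91 ⊕ 67 = f6
byte 6: (47 ⊕ 24) ⊕ 20 = 63 ⊕ 20 = 43
byte 7: (c5 ⊕ d6) ⊕ 73 = 13 ⊕ 73 = 60
byte 8: (7a ⊕ dc) ⊕ 69 = a6 ⊕ 69 = cf
byte 9: (c7 ⊕ 4f) ⊕ 67 = 88 ⊕ 67 = ef
byte 10: (8b ⊕ 03) ⊕ 6e = 88 ⊕ 6e = e6
byte 11: (75 ⊕ 05) ⊕ 61 = 70 ⊕ 61 = 11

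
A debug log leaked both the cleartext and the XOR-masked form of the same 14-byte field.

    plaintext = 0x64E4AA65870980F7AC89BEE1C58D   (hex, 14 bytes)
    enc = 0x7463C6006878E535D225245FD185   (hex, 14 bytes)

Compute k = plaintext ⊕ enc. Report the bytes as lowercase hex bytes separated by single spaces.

10 87 6c 65 ef 71 65 c2 7e ac 9a be 14 08

Since enc = plaintext ⊕ k, XORing both sides with plaintext gives k = plaintext ⊕ enc.
64 ⊕ 74 = 10
e4 ⊕ 63 = 87
aa ⊕ c6 = 6c
65 ⊕ 00 = 65
87 ⊕ 68 = ef
09 ⊕ 78 = 71
80 ⊕ e5 = 65
f7 ⊕ 35 = c2
ac ⊕ d2 = 7e
89 ⊕ 25 = ac
be ⊕ 24 = 9a
e1 ⊕ 5f = be
c5 ⊕ d1 = 14
8d ⊕ 85 = 08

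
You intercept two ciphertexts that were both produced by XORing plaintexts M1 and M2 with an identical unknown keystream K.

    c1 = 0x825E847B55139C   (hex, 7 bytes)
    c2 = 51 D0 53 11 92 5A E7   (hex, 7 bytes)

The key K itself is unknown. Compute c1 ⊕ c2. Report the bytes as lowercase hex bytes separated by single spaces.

c1 ⊕ c2 = (M1 ⊕ K) ⊕ (M2 ⊕ K) = M1 ⊕ M2 — the shared key cancels under XOR.
byte 0: 82 XOR 51 = d3
byte 1: 5e XOR d0 = 8e
byte 2: 84 XOR 53 = d7
byte 3: 7b XOR 11 = 6a
byte 4: 55 XOR 92 = c7
byte 5: 13 XOR 5a = 49
byte 6: 9c XOR e7 = 7b

d3 8e d7 6a c7 49 7b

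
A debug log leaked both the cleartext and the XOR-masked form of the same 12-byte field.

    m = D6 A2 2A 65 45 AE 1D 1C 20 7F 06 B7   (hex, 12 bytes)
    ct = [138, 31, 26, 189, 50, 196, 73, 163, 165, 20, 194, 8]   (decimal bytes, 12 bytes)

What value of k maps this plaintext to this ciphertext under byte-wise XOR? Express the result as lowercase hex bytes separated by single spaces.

5c bd 30 d8 77 6a 54 bf 85 6b c4 bf

Since ct = m ⊕ k, XORing both sides with m gives k = m ⊕ ct.
byte 0: 214 xor 138 =  92
byte 1: 162 xor  31 = 189
byte 2:  42 xor  26 =  48
byte 3: 101 xor 189 = 216
byte 4:  69 xor  50 = 119
byte 5: 174 xor 196 = 106
byte 6:  29 xor  73 =  84
byte 7:  28 xor 163 = 191
byte 8:  32 xor 165 = 133
byte 9: 127 xor  20 = 107
byte 10:   6 xor 194 = 196
byte 11: 183 xor   8 = 191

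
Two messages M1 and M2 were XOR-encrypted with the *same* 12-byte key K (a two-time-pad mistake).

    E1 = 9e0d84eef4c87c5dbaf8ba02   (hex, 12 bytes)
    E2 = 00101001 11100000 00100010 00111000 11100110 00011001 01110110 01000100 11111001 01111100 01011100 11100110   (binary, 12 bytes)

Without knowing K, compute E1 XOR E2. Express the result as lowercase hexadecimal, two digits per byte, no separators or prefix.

b7eda6d612d10a194384e6e4

E1 ⊕ E2 = (M1 ⊕ K) ⊕ (M2 ⊕ K) = M1 ⊕ M2 — the shared key cancels under XOR.
10011110 XOR 00101001 = 10110111
00001101 XOR 11100000 = 11101101
10000100 XOR 00100010 = 10100110
11101110 XOR 00111000 = 11010110
11110100 XOR 11100110 = 00010010
11001000 XOR 00011001 = 11010001
01111100 XOR 01110110 = 00001010
01011101 XOR 01000100 = 00011001
10111010 XOR 11111001 = 01000011
11111000 XOR 01111100 = 10000100
10111010 XOR 01011100 = 11100110
00000010 XOR 11100110 = 11100100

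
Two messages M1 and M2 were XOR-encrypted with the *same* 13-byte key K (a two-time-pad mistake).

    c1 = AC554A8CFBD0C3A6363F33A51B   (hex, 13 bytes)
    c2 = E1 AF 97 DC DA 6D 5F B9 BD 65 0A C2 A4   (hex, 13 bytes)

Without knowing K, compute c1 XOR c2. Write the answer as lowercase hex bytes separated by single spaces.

4d fa dd 50 21 bd 9c 1f 8b 5a 39 67 bf

c1 ⊕ c2 = (M1 ⊕ K) ⊕ (M2 ⊕ K) = M1 ⊕ M2 — the shared key cancels under XOR.
byte 0: 10101100 ⊕ 11100001 = 01001101
byte 1: 01010101 ⊕ 10101111 = 11111010
byte 2: 01001010 ⊕ 10010111 = 11011101
byte 3: 10001100 ⊕ 11011100 = 01010000
byte 4: 11111011 ⊕ 11011010 = 00100001
byte 5: 11010000 ⊕ 01101101 = 10111101
byte 6: 11000011 ⊕ 01011111 = 10011100
byte 7: 10100110 ⊕ 10111001 = 00011111
byte 8: 00110110 ⊕ 10111101 = 10001011
byte 9: 00111111 ⊕ 01100101 = 01011010
byte 10: 00110011 ⊕ 00001010 = 00111001
byte 11: 10100101 ⊕ 11000010 = 01100111
byte 12: 00011011 ⊕ 10100100 = 10111111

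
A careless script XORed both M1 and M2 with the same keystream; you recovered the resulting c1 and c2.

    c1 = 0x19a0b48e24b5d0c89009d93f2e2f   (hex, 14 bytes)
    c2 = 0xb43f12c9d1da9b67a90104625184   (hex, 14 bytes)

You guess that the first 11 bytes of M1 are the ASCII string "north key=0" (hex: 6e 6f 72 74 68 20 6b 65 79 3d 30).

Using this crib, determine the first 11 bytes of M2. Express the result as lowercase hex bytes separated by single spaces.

c3 f0 d4 33 9d 4f 20 ca 40 35 ed

First, c1 ⊕ c2 = (M1 ⊕ K) ⊕ (M2 ⊕ K) = M1 ⊕ M2, so the key drops out. Then M2 = (M1 ⊕ M2) ⊕ M1 over the first 11 bytes.
byte 0: (19 xor b4) xor 6e = ad xor 6e = c3
byte 1: (a0 xor 3f) xor 6f = 9f xor 6f = f0
byte 2: (b4 xor 12) xor 72 = a6 xor 72 = d4
byte 3: (8e xor c9) xor 74 = 47 xor 74 = 33
byte 4: (24 xor d1) xor 68 = f5 xor 68 = 9d
byte 5: (b5 xor da) xor 20 = 6f xor 20 = 4f
byte 6: (d0 xor 9b) xor 6b = 4b xor 6b = 20
byte 7: (c8 xor 67) xor 65 = af xor 65 = ca
byte 8: (90 xor a9) xor 79 = 39 xor 79 = 40
byte 9: (09 xor 01) xor 3d = 08 xor 3d = 35
byte 10: (d9 xor 04) xor 30 = dd xor 30 = ed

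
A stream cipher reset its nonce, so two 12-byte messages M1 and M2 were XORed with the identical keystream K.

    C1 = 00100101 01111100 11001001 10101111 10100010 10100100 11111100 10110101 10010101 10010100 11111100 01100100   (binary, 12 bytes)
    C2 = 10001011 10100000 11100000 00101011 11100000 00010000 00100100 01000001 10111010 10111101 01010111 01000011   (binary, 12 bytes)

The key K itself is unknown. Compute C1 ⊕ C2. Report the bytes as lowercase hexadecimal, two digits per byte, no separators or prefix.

aedc298442b4d8f42f29ab27

C1 ⊕ C2 = (M1 ⊕ K) ⊕ (M2 ⊕ K) = M1 ⊕ M2 — the shared key cancels under XOR.
25 XOR 8b = ae
7c XOR a0 = dc
c9 XOR e0 = 29
af XOR 2b = 84
a2 XOR e0 = 42
a4 XOR 10 = b4
fc XOR 24 = d8
b5 XOR 41 = f4
95 XOR ba = 2f
94 XOR bd = 29
fc XOR 57 = ab
64 XOR 43 = 27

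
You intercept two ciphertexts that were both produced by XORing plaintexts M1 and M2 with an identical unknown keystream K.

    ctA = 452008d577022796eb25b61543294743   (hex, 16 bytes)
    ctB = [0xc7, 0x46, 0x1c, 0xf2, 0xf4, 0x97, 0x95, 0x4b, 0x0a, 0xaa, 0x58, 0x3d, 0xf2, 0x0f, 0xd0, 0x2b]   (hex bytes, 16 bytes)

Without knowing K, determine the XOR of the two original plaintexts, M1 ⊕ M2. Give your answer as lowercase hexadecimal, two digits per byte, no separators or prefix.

826614278395b2dde18fee28b1269768

ctA ⊕ ctB = (M1 ⊕ K) ⊕ (M2 ⊕ K) = M1 ⊕ M2 — the shared key cancels under XOR.
01000101 XOR 11000111 = 10000010
00100000 XOR 01000110 = 01100110
00001000 XOR 00011100 = 00010100
11010101 XOR 11110010 = 00100111
01110111 XOR 11110100 = 10000011
00000010 XOR 10010111 = 10010101
00100111 XOR 10010101 = 10110010
10010110 XOR 01001011 = 11011101
11101011 XOR 00001010 = 11100001
00100101 XOR 10101010 = 10001111
10110110 XOR 01011000 = 11101110
00010101 XOR 00111101 = 00101000
01000011 XOR 11110010 = 10110001
00101001 XOR 00001111 = 00100110
01000111 XOR 11010000 = 10010111
01000011 XOR 00101011 = 01101000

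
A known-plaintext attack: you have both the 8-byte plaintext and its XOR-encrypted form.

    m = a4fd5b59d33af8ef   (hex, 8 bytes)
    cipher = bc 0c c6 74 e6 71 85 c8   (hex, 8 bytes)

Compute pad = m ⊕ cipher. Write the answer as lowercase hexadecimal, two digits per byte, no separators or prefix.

Since cipher = m ⊕ pad, XORing both sides with m gives pad = m ⊕ cipher.
byte 0: a4 XOR bc = 18
byte 1: fd XOR 0c = f1
byte 2: 5b XOR c6 = 9d
byte 3: 59 XOR 74 = 2d
byte 4: d3 XOR e6 = 35
byte 5: 3a XOR 71 = 4b
byte 6: f8 XOR 85 = 7d
byte 7: ef XOR c8 = 27

18f19d2d354b7d27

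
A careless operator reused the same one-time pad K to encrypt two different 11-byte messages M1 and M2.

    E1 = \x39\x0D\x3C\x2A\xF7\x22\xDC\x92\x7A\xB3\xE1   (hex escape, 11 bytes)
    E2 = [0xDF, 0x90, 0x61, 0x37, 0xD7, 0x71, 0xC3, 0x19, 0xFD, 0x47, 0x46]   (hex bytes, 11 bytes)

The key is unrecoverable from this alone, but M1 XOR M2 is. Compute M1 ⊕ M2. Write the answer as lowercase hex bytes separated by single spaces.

e6 9d 5d 1d 20 53 1f 8b 87 f4 a7

E1 ⊕ E2 = (M1 ⊕ K) ⊕ (M2 ⊕ K) = M1 ⊕ M2 — the shared key cancels under XOR.
byte 0: 39 ⊕ df = e6
byte 1: 0d ⊕ 90 = 9d
byte 2: 3c ⊕ 61 = 5d
byte 3: 2a ⊕ 37 = 1d
byte 4: f7 ⊕ d7 = 20
byte 5: 22 ⊕ 71 = 53
byte 6: dc ⊕ c3 = 1f
byte 7: 92 ⊕ 19 = 8b
byte 8: 7a ⊕ fd = 87
byte 9: b3 ⊕ 47 = f4
byte 10: e1 ⊕ 46 = a7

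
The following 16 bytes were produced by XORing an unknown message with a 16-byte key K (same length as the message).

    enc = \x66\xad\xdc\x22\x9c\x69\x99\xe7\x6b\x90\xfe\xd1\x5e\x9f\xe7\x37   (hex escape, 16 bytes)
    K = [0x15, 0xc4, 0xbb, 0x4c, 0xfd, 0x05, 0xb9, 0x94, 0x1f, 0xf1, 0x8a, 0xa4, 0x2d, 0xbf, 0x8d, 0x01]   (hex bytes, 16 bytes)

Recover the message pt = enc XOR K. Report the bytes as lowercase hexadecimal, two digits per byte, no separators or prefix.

102 ^  21 = 115
173 ^ 196 = 105
220 ^ 187 = 103
 34 ^  76 = 110
156 ^ 253 =  97
105 ^   5 = 108
153 ^ 185 =  32
231 ^ 148 = 115
107 ^  31 = 116
144 ^ 241 =  97
254 ^ 138 = 116
209 ^ 164 = 117
 94 ^  45 = 115
159 ^ 191 =  32
231 ^ 141 = 106
 55 ^   1 =  54

7369676e616c20737461747573206a36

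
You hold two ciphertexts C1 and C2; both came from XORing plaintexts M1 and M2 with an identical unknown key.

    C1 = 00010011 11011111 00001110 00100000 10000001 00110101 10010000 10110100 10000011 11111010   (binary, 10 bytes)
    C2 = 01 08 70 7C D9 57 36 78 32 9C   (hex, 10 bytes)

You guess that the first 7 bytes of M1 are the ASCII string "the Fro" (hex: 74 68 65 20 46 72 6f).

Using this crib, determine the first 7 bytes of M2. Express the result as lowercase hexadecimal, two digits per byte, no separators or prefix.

First, C1 ⊕ C2 = (M1 ⊕ K) ⊕ (M2 ⊕ K) = M1 ⊕ M2, so the key drops out. Then M2 = (M1 ⊕ M2) ⊕ M1 over the first 7 bytes.
byte 0: (13 XOR 01) XOR 74 = 12 XOR 74 = 66
byte 1: (df XOR 08) XOR 68 = d7 XOR 68 = bf
byte 2: (0e XOR 70) XOR 65 = 7e XOR 65 = 1b
byte 3: (20 XOR 7c) XOR 20 = 5c XOR 20 = 7c
byte 4: (81 XOR d9) XOR 46 = 58 XOR 46 = 1e
byte 5: (35 XOR 57) XOR 72 = 62 XOR 72 = 10
byte 6: (90 XOR 36) XOR 6f = a6 XOR 6f = c9

66bf1b7c1e10c9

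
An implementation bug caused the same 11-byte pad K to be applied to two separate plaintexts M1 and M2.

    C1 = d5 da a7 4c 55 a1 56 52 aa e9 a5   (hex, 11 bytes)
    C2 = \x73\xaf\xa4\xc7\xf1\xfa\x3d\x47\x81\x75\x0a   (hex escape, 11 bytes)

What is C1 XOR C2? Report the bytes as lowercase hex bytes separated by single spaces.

a6 75 03 8b a4 5b 6b 15 2b 9c af

C1 ⊕ C2 = (M1 ⊕ K) ⊕ (M2 ⊕ K) = M1 ⊕ M2 — the shared key cancels under XOR.
byte 0: d5 XOR 73 = a6
byte 1: da XOR af = 75
byte 2: a7 XOR a4 = 03
byte 3: 4c XOR c7 = 8b
byte 4: 55 XOR f1 = a4
byte 5: a1 XOR fa = 5b
byte 6: 56 XOR 3d = 6b
byte 7: 52 XOR 47 = 15
byte 8: aa XOR 81 = 2b
byte 9: e9 XOR 75 = 9c
byte 10: a5 XOR 0a = af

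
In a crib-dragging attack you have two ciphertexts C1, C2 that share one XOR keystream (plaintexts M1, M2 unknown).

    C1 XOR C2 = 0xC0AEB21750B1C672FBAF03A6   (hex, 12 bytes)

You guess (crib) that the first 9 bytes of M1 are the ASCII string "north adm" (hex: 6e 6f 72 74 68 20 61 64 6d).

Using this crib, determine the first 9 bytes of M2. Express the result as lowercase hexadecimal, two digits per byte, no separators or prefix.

aec1c0633891a71696

Since C1 ⊕ C2 = M1 ⊕ M2, XORing with the guessed M1 bytes yields the corresponding M2 bytes: M2 = (C1 ⊕ C2) ⊕ M1.
byte 0: 192 ⊕ 110 = 174
byte 1: 174 ⊕ 111 = 193
byte 2: 178 ⊕ 114 = 192
byte 3:  23 ⊕ 116 =  99
byte 4:  80 ⊕ 104 =  56
byte 5: 177 ⊕  32 = 145
byte 6: 198 ⊕  97 = 167
byte 7: 114 ⊕ 100 =  22
byte 8: 251 ⊕ 109 = 150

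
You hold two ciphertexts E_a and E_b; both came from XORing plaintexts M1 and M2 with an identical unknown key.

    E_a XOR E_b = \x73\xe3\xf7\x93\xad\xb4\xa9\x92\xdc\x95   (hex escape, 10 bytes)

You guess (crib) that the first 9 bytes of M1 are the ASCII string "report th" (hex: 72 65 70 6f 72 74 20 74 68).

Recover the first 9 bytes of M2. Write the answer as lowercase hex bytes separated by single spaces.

Since E_a ⊕ E_b = M1 ⊕ M2, XORing with the guessed M1 bytes yields the corresponding M2 bytes: M2 = (E_a ⊕ E_b) ⊕ M1.
73 xor 72 = 01
e3 xor 65 = 86
f7 xor 70 = 87
93 xor 6f = fc
ad xor 72 = df
b4 xor 74 = c0
a9 xor 20 = 89
92 xor 74 = e6
dc xor 68 = b4

01 86 87 fc df c0 89 e6 b4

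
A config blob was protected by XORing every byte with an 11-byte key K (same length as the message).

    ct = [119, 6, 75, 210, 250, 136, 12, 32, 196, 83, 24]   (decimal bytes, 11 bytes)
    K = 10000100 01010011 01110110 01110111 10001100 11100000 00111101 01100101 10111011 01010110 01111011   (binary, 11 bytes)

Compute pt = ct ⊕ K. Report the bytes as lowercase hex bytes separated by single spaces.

byte 0: 77 XOR 84 = f3
byte 1: 06 XOR 53 = 55
byte 2: 4b XOR 76 = 3d
byte 3: d2 XOR 77 = a5
byte 4: fa XOR 8c = 76
byte 5: 88 XOR e0 = 68
byte 6: 0c XOR 3d = 31
byte 7: 20 XOR 65 = 45
byte 8: c4 XOR bb = 7f
byte 9: 53 XOR 56 = 05
byte 10: 18 XOR 7b = 63

f3 55 3d a5 76 68 31 45 7f 05 63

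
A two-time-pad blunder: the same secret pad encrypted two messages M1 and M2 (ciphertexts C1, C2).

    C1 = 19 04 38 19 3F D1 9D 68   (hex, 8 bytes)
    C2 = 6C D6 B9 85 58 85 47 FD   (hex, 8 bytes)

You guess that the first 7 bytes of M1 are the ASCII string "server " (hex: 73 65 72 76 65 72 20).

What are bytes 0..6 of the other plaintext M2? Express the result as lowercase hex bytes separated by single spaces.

First, C1 ⊕ C2 = (M1 ⊕ K) ⊕ (M2 ⊕ K) = M1 ⊕ M2, so the key drops out. Then M2 = (M1 ⊕ M2) ⊕ M1 over the first 7 bytes.
byte 0: (19 ⊕ 6c) ⊕ 73 = 75 ⊕ 73 = 06
byte 1: (04 ⊕ d6) ⊕ 65 = d2 ⊕ 65 = b7
byte 2: (38 ⊕ b9) ⊕ 72 = 81 ⊕ 72 = f3
byte 3: (19 ⊕ 85) ⊕ 76 = 9c ⊕ 76 = ea
byte 4: (3f ⊕ 58) ⊕ 65 = 67 ⊕ 65 = 02
byte 5: (d1 ⊕ 85) ⊕ 72 = 54 ⊕ 72 = 26
byte 6: (9d ⊕ 47) ⊕ 20 = da ⊕ 20 = fa

06 b7 f3 ea 02 26 fa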